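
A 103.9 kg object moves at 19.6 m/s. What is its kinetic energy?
KE = ½mv² = ½(103.9)(19.6)² = 19960 J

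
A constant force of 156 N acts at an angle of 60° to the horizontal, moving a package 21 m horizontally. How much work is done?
W = F·d·cosθ = (156)(21)cos(60°) = 1638 J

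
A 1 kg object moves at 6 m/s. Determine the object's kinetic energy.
KE = ½mv² = ½(1)(6)² = 18.0 J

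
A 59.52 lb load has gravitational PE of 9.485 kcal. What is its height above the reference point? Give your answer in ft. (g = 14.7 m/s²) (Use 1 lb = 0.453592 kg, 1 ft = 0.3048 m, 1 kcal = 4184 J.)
Convert to SI: m = 26.9978 kg, PE = 39685.2 J
h = PE/(mg) = 39685.2/(26.9978·14.7) = 99.9962 m = 328.1 ft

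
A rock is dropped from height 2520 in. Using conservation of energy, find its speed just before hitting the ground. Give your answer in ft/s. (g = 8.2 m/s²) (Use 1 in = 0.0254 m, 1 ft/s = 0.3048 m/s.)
Convert to SI: h = 64.008 m
mgh = ½mv² ⇒ v = √(2gh) = √(2·8.2·64.008) = 32.3996 m/s = 106.3 ft/s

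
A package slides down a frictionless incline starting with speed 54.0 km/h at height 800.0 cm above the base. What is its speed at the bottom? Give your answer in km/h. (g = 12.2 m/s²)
Convert to SI: v₀ = 15.0 m/s, h = 8.0 m
½mv₀² + mgh = ½mv² ⇒ v = √(v₀² + 2gh) = √(15.0² + 2·12.2·8.0) = 20.4988 m/s = 73.8 km/h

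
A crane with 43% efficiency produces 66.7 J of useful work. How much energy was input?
W_in = W_out/η = 66.7/0.43 = 155.1 J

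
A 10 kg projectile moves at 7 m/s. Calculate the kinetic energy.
KE = ½mv² = ½(10)(7)² = 245.0 J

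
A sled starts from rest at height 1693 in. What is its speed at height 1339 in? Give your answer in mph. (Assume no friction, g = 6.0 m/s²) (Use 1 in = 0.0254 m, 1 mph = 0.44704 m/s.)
Convert to SI: h₁−h₂ = 8.9916 m
mgh₁ = mgh₂ + ½mv² ⇒ v = √(2g(h₁−h₂)) = √(2·6.0·8.9916) = 10.3875 m/s = 23.24 mph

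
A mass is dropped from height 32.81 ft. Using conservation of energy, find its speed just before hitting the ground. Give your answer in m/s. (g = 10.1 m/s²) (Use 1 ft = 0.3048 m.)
Convert to SI: h = 10.0005 m
mgh = ½mv² ⇒ v = √(2gh) = √(2·10.1·10.0005) = 14.21 m/s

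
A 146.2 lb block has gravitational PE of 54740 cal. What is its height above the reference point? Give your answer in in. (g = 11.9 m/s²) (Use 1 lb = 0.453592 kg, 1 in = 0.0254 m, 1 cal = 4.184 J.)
Convert to SI: m = 66.3152 kg, PE = 229032 J
h = PE/(mg) = 229032/(66.3152·11.9) = 290.226 m = 11430 in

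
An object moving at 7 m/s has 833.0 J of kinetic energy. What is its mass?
m = 2·KE/v² = 2·833.0/(7)² = 34.0 kg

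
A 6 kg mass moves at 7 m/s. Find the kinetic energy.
KE = ½mv² = ½(6)(7)² = 147.0 J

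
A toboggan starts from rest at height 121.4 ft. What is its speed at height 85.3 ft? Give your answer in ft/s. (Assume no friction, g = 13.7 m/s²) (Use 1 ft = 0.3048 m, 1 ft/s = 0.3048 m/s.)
Convert to SI: h₁−h₂ = 11.0033 m
mgh₁ = mgh₂ + ½mv² ⇒ v = √(2g(h₁−h₂)) = √(2·13.7·11.0033) = 17.3635 m/s = 56.97 ft/s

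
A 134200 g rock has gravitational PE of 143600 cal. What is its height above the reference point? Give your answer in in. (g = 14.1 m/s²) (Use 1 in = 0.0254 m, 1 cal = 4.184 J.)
Convert to SI: m = 134.2 kg, PE = 600822 J
h = PE/(mg) = 600822/(134.2·14.1) = 317.522 m = 12500 in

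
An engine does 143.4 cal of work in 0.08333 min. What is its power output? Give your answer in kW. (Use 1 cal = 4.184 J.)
Convert to SI: W = 599.986 J, t = 4.9998 s
P = W/t = 599.986/4.9998 = 120.002 W = 0.12 kW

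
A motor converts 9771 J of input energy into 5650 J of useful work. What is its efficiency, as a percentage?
η = W_out/W_in = 5650/9771 = 57.82%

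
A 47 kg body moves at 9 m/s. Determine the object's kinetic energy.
KE = ½mv² = ½(47)(9)² = 1903.5 J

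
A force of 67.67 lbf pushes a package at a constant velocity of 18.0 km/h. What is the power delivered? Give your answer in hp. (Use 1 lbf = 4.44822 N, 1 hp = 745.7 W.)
Convert to SI: F = 301.011 N, v = 5.0 m/s
P = Fv = (301.011)(5.0) = 1505.06 W = 2.018 hp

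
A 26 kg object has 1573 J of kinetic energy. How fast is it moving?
v = √(2·KE/m) = √(2·1573/26) = 11.0 m/s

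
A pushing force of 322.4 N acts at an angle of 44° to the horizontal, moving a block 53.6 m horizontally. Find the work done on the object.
W = F·d·cosθ = (322.4)(53.6)cos(44°) = 12430 J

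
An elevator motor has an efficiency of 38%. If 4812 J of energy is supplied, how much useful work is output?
W_out = η·W_in = 0.38·4812 = 1828.56 J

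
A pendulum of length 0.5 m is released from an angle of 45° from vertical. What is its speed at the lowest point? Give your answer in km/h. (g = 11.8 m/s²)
h = L(1 − cosθ) = 0.5(1 − cos45°) = 0.146447 m
v = √(2gh) = √(2·11.8·0.146447) = 1.85907 m/s = 6.693 km/h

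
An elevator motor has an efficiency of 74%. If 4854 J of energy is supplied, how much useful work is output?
W_out = η·W_in = 0.74·4854 = 3591.96 J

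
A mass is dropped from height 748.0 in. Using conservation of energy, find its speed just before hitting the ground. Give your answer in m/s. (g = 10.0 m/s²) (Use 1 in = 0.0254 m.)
Convert to SI: h = 18.9992 m
mgh = ½mv² ⇒ v = √(2gh) = √(2·10.0·18.9992) = 19.49 m/s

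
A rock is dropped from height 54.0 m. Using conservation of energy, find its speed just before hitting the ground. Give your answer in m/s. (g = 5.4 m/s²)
mgh = ½mv² ⇒ v = √(2gh) = √(2·5.4·54.0) = 24.15 m/s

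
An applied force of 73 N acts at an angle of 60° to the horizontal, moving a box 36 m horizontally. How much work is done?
W = F·d·cosθ = (73)(36)cos(60°) = 1314 J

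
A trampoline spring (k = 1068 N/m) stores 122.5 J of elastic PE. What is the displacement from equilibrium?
x = √(2·PE/k) = √(2·122.5/1068) = 0.479 m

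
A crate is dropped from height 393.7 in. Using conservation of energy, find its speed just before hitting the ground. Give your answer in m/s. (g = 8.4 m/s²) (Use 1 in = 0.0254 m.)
Convert to SI: h = 9.99998 m
mgh = ½mv² ⇒ v = √(2gh) = √(2·8.4·9.99998) = 12.96 m/s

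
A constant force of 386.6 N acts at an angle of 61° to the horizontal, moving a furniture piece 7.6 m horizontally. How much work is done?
W = F·d·cosθ = (386.6)(7.6)cos(61°) = 1424 J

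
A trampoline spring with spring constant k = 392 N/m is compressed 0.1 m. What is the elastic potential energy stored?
PE = ½kx² = ½(392)(0.1)² = 1.96 J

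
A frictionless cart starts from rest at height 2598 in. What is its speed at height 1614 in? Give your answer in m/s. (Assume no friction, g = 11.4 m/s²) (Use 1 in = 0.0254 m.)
Convert to SI: h₁−h₂ = 24.9936 m
mgh₁ = mgh₂ + ½mv² ⇒ v = √(2g(h₁−h₂)) = √(2·11.4·24.9936) = 23.87 m/s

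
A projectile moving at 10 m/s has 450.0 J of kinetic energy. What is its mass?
m = 2·KE/v² = 2·450.0/(10)² = 9.0 kg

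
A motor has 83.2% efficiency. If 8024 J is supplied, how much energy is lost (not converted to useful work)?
W_lost = W_in(1 − η) = 8024·(1 − 0.832) = 1348 J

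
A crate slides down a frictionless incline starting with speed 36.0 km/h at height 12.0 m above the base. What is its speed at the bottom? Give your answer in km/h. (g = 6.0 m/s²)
Convert to SI: v₀ = 10.0 m/s, h = 12.0 m
½mv₀² + mgh = ½mv² ⇒ v = √(v₀² + 2gh) = √(10.0² + 2·6.0·12.0) = 15.6205 m/s = 56.23 km/h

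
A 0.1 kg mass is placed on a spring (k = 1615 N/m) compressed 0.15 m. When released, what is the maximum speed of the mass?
½kx² = ½mv² ⇒ v = x√(k/m) = (0.15)√(1615/0.1) = 19.06 m/s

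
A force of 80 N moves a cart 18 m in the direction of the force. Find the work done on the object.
W = F·d = (80)(18) = 1440 J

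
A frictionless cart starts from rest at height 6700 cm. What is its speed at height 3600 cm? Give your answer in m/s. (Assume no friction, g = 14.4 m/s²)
Convert to SI: h₁−h₂ = 31.0 m
mgh₁ = mgh₂ + ½mv² ⇒ v = √(2g(h₁−h₂)) = √(2·14.4·31.0) = 29.88 m/s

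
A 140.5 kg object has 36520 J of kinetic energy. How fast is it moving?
v = √(2·KE/m) = √(2·36520/140.5) = 22.8 m/s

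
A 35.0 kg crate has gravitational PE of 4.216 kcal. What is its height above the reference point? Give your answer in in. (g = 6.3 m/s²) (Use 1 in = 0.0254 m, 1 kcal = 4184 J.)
Convert to SI: m = 35.0 kg, PE = 17639.7 J
h = PE/(mg) = 17639.7/(35.0·6.3) = 79.9988 m = 3150 in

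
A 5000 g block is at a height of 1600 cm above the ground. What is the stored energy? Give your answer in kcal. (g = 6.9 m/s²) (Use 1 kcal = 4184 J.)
Convert to SI: m = 5.0 kg, h = 16.0 m
PE = mgh = (5.0)(6.9)(16.0) = 552.0 J = 0.1319 kcal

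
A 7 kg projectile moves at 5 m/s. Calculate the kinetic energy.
KE = ½mv² = ½(7)(5)² = 87.5 J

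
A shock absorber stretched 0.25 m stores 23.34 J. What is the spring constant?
k = 2·PE/x² = 2·23.34/(0.25)² = 746.9 N/m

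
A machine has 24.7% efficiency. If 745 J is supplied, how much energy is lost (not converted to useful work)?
W_lost = W_in(1 − η) = 745·(1 − 0.247) = 561.0 J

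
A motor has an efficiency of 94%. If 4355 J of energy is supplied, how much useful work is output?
W_out = η·W_in = 0.94·4355 = 4093.7 J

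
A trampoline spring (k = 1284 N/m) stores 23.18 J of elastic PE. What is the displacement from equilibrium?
x = √(2·PE/k) = √(2·23.18/1284) = 0.19 m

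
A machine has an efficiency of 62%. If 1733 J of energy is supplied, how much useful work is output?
W_out = η·W_in = 0.62·1733 = 1074.46 J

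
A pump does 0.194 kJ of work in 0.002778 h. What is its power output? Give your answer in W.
Convert to SI: W = 194.0 J, t = 10.0008 s
P = W/t = 194.0/10.0008 = 19.4 W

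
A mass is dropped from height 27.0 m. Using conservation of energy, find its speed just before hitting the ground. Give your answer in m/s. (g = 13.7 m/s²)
mgh = ½mv² ⇒ v = √(2gh) = √(2·13.7·27.0) = 27.2 m/s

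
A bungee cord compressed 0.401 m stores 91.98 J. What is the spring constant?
k = 2·PE/x² = 2·91.98/(0.401)² = 1144 N/m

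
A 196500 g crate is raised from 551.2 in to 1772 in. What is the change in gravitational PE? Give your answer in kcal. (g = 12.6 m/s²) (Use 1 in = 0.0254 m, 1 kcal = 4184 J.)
Convert to SI: m = 196.5 kg, Δh = 31.0083 m
ΔPE = mgΔh = (196.5)(12.6)(31.0083) = 76773.5 J = 18.35 kcal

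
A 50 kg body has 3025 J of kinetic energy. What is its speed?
v = √(2·KE/m) = √(2·3025/50) = 11.0 m/s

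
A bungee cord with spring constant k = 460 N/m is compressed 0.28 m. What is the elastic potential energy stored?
PE = ½kx² = ½(460)(0.28)² = 18.03 J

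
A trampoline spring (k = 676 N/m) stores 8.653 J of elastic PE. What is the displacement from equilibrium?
x = √(2·PE/k) = √(2·8.653/676) = 0.16 m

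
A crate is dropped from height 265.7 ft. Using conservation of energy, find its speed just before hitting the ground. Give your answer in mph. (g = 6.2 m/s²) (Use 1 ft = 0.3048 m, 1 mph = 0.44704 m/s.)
Convert to SI: h = 80.9854 m
mgh = ½mv² ⇒ v = √(2gh) = √(2·6.2·80.9854) = 31.6894 m/s = 70.89 mph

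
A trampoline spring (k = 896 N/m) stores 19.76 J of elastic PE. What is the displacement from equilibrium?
x = √(2·PE/k) = √(2·19.76/896) = 0.21 m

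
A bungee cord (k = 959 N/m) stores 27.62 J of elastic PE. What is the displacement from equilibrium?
x = √(2·PE/k) = √(2·27.62/959) = 0.24 m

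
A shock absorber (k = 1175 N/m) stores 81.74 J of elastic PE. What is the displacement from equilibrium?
x = √(2·PE/k) = √(2·81.74/1175) = 0.373 m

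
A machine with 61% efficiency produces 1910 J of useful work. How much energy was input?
W_in = W_out/η = 1910/0.61 = 3131 J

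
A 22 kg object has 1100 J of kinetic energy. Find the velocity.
v = √(2·KE/m) = √(2·1100/22) = 10.0 m/s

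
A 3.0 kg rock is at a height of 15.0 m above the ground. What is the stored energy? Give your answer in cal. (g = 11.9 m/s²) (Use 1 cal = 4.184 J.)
PE = mgh = (3.0)(11.9)(15.0) = 535.5 J = 128.0 cal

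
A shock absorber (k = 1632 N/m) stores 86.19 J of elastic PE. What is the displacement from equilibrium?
x = √(2·PE/k) = √(2·86.19/1632) = 0.325 m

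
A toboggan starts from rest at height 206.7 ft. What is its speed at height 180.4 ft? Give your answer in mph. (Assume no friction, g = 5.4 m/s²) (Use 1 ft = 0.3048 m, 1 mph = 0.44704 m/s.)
Convert to SI: h₁−h₂ = 8.01624 m
mgh₁ = mgh₂ + ½mv² ⇒ v = √(2g(h₁−h₂)) = √(2·5.4·8.01624) = 9.30459 m/s = 20.81 mph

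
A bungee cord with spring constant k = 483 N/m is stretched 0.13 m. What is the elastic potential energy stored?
PE = ½kx² = ½(483)(0.13)² = 4.081 J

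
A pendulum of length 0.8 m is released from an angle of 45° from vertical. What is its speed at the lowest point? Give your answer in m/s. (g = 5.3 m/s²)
h = L(1 − cosθ) = 0.8(1 − cos45°) = 0.234315 m
v = √(2gh) = √(2·5.3·0.234315) = 1.576 m/s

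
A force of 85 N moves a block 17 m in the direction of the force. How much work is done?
W = F·d = (85)(17) = 1445 J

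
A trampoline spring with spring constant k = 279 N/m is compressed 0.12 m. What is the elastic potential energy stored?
PE = ½kx² = ½(279)(0.12)² = 2.009 J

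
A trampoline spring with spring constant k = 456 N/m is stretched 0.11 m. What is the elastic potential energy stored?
PE = ½kx² = ½(456)(0.11)² = 2.759 J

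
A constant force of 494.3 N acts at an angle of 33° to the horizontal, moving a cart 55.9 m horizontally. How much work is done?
W = F·d·cosθ = (494.3)(55.9)cos(33°) = 23170 J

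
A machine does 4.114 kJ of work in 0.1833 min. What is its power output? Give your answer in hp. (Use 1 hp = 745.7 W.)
Convert to SI: W = 4114.0 J, t = 10.998 s
P = W/t = 4114.0/10.998 = 374.068 W = 0.5016 hp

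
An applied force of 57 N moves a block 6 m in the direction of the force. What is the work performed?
W = F·d = (57)(6) = 342.0 J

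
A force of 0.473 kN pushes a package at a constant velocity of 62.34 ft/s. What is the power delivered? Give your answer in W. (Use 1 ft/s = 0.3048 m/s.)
Convert to SI: F = 473.0 N, v = 19.0012 m/s
P = Fv = (473.0)(19.0012) = 8988 W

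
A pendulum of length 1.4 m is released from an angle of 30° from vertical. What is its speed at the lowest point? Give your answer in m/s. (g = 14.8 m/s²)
h = L(1 − cosθ) = 1.4(1 − cos30°) = 0.187564 m
v = √(2gh) = √(2·14.8·0.187564) = 2.356 m/s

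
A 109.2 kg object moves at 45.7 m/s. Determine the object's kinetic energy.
KE = ½mv² = ½(109.2)(45.7)² = 114000 J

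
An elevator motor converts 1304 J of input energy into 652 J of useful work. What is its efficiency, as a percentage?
η = W_out/W_in = 652/1304 = 50.0%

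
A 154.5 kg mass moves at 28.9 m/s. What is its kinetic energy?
KE = ½mv² = ½(154.5)(28.9)² = 64520 J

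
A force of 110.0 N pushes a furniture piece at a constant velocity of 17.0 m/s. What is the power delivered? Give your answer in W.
P = Fv = (110.0)(17.0) = 1870 W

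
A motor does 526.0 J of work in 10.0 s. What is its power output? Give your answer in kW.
P = W/t = 526.0/10.0 = 52.6 W = 0.0526 kW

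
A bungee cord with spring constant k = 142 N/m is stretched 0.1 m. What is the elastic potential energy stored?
PE = ½kx² = ½(142)(0.1)² = 0.71 J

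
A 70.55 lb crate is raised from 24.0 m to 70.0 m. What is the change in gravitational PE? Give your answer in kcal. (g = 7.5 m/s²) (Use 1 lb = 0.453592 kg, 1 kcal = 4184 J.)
Convert to SI: m = 32.0009 kg, Δh = 46.0 m
ΔPE = mgΔh = (32.0009)(7.5)(46.0) = 11040.3 J = 2.639 kcal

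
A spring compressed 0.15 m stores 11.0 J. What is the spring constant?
k = 2·PE/x² = 2·11.0/(0.15)² = 977.8 N/m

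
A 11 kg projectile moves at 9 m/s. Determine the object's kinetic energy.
KE = ½mv² = ½(11)(9)² = 445.5 J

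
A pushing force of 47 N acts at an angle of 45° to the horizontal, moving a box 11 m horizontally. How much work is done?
W = F·d·cosθ = (47)(11)cos(45°) = 365.6 J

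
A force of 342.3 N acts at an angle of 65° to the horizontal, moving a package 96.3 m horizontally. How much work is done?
W = F·d·cosθ = (342.3)(96.3)cos(65°) = 13930 J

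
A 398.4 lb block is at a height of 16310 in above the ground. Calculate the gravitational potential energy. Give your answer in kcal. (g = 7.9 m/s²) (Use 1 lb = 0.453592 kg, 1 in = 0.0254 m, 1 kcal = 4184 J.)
Convert to SI: m = 180.711 kg, h = 414.274 m
PE = mgh = (180.711)(7.9)(414.274) = 591425 J = 141.4 kcal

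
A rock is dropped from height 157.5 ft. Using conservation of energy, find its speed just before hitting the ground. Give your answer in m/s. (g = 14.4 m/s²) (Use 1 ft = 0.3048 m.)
Convert to SI: h = 48.006 m
mgh = ½mv² ⇒ v = √(2gh) = √(2·14.4·48.006) = 37.18 m/s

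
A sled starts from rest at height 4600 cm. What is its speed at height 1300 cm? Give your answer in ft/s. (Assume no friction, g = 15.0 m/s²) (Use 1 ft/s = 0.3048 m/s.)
Convert to SI: h₁−h₂ = 33.0 m
mgh₁ = mgh₂ + ½mv² ⇒ v = √(2g(h₁−h₂)) = √(2·15.0·33.0) = 31.4643 m/s = 103.2 ft/s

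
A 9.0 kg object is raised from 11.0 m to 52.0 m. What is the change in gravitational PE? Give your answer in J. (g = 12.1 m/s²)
ΔPE = mgΔh = (9.0)(12.1)(41.0) = 4465 J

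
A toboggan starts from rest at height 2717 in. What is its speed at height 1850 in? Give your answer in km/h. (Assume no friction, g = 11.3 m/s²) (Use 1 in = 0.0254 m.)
Convert to SI: h₁−h₂ = 22.0218 m
mgh₁ = mgh₂ + ½mv² ⇒ v = √(2g(h₁−h₂)) = √(2·11.3·22.0218) = 22.309 m/s = 80.31 km/h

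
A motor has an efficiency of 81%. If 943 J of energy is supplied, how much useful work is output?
W_out = η·W_in = 0.81·943 = 763.83 J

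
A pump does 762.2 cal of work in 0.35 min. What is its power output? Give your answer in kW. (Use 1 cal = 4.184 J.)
Convert to SI: W = 3189.04 J, t = 21.0 s
P = W/t = 3189.04/21.0 = 151.859 W = 0.1519 kW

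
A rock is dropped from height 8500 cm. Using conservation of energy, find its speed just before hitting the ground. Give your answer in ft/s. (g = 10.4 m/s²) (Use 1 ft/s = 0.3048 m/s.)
Convert to SI: h = 85.0 m
mgh = ½mv² ⇒ v = √(2gh) = √(2·10.4·85.0) = 42.0476 m/s = 138.0 ft/s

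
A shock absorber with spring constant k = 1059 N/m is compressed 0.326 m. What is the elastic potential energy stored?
PE = ½kx² = ½(1059)(0.326)² = 56.27 J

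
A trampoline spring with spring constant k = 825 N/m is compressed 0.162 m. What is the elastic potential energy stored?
PE = ½kx² = ½(825)(0.162)² = 10.83 J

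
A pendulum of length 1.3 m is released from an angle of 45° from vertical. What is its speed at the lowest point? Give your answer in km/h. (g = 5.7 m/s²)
h = L(1 − cosθ) = 1.3(1 − cos45°) = 0.380761 m
v = √(2gh) = √(2·5.7·0.380761) = 2.08343 m/s = 7.5 km/h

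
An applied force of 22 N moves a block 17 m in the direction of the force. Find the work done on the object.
W = F·d = (22)(17) = 374.0 J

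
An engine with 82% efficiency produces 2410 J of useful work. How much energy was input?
W_in = W_out/η = 2410/0.82 = 2939 J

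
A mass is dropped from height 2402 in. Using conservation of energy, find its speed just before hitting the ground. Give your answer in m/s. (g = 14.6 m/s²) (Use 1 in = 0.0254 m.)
Convert to SI: h = 61.0108 m
mgh = ½mv² ⇒ v = √(2gh) = √(2·14.6·61.0108) = 42.21 m/s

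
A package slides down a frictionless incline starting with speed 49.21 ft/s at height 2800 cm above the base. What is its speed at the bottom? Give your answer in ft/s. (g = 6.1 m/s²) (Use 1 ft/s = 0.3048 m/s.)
Convert to SI: v₀ = 14.9992 m/s, h = 28.0 m
½mv₀² + mgh = ½mv² ⇒ v = √(v₀² + 2gh) = √(14.9992² + 2·6.1·28.0) = 23.8029 m/s = 78.09 ft/s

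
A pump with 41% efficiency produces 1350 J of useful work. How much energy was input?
W_in = W_out/η = 1350/0.41 = 3293 J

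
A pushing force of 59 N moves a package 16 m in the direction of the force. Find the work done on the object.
W = F·d = (59)(16) = 944.0 J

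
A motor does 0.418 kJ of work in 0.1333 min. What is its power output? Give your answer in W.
Convert to SI: W = 418.0 J, t = 7.998 s
P = W/t = 418.0/7.998 = 52.26 W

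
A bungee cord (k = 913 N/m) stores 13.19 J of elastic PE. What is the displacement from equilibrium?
x = √(2·PE/k) = √(2·13.19/913) = 0.17 m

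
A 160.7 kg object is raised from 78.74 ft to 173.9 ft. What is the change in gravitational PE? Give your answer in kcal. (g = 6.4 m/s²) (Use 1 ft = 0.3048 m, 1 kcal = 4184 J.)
Convert to SI: m = 160.7 kg, Δh = 29.0048 m
ΔPE = mgΔh = (160.7)(6.4)(29.0048) = 29830.8 J = 7.13 kcal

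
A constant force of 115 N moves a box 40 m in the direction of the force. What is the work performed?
W = F·d = (115)(40) = 4600 J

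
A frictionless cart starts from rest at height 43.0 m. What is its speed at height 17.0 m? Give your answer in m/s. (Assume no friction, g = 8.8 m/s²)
mgh₁ = mgh₂ + ½mv² ⇒ v = √(2g(h₁−h₂)) = √(2·8.8·26.0) = 21.39 m/s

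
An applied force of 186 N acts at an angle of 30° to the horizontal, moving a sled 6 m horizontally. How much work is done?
W = F·d·cosθ = (186)(6)cos(30°) = 966.5 J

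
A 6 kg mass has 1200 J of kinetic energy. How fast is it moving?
v = √(2·KE/m) = √(2·1200/6) = 20.0 m/s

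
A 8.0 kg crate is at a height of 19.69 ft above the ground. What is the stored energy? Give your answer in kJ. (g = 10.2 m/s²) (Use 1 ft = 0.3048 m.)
Convert to SI: m = 8.0 kg, h = 6.00151 m
PE = mgh = (8.0)(10.2)(6.00151) = 489.723 J = 0.4897 kJ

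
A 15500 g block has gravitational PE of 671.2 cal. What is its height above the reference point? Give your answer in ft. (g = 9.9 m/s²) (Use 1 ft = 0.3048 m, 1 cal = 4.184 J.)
Convert to SI: m = 15.5 kg, PE = 2808.3 J
h = PE/(mg) = 2808.3/(15.5·9.9) = 18.3011 m = 60.04 ft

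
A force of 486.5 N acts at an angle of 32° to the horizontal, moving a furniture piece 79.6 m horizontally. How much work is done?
W = F·d·cosθ = (486.5)(79.6)cos(32°) = 32840 J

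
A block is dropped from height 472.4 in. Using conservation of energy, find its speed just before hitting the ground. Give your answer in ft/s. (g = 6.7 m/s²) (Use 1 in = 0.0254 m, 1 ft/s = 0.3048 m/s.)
Convert to SI: h = 11.999 m
mgh = ½mv² ⇒ v = √(2gh) = √(2·6.7·11.999) = 12.6801 m/s = 41.6 ft/s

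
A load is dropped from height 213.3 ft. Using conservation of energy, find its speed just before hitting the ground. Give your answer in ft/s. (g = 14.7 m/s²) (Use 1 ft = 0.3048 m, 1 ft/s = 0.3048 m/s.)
Convert to SI: h = 65.0138 m
mgh = ½mv² ⇒ v = √(2gh) = √(2·14.7·65.0138) = 43.7196 m/s = 143.4 ft/s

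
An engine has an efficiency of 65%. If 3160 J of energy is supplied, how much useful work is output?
W_out = η·W_in = 0.65·3160 = 2054.0 J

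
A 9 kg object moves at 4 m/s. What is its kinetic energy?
KE = ½mv² = ½(9)(4)² = 72.0 J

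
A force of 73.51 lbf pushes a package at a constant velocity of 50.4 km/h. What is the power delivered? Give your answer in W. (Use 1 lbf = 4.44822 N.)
Convert to SI: F = 326.989 N, v = 14.0 m/s
P = Fv = (326.989)(14.0) = 4578 W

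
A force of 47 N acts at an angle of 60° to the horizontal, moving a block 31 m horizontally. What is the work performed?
W = F·d·cosθ = (47)(31)cos(60°) = 728.5 J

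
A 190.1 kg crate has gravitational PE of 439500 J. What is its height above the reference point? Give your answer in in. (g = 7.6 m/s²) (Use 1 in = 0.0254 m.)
h = PE/(mg) = 439500/(190.1·7.6) = 304.203 m = 11980 in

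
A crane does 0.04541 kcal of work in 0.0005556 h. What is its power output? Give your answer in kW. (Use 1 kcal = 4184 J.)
Convert to SI: W = 189.995 J, t = 2.00016 s
P = W/t = 189.995/2.00016 = 94.9901 W = 0.09499 kW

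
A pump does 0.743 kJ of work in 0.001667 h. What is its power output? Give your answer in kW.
Convert to SI: W = 743.0 J, t = 6.0012 s
P = W/t = 743.0/6.0012 = 123.809 W = 0.1238 kW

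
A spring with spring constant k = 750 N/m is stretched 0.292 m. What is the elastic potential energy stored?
PE = ½kx² = ½(750)(0.292)² = 31.97 J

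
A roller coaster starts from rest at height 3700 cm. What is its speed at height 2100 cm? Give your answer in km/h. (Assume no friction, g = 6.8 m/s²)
Convert to SI: h₁−h₂ = 16.0 m
mgh₁ = mgh₂ + ½mv² ⇒ v = √(2g(h₁−h₂)) = √(2·6.8·16.0) = 14.7513 m/s = 53.1 km/h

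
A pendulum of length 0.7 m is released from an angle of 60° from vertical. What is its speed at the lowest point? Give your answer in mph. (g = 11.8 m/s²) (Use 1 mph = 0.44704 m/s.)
h = L(1 − cosθ) = 0.7(1 − cos60°) = 0.35 m
v = √(2gh) = √(2·11.8·0.35) = 2.87402 m/s = 6.429 mph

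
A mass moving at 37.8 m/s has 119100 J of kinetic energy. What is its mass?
m = 2·KE/v² = 2·119100/(37.8)² = 166.7 kg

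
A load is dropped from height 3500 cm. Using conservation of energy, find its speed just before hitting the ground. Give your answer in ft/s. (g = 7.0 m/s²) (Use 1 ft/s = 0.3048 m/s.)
Convert to SI: h = 35.0 m
mgh = ½mv² ⇒ v = √(2gh) = √(2·7.0·35.0) = 22.1359 m/s = 72.62 ft/s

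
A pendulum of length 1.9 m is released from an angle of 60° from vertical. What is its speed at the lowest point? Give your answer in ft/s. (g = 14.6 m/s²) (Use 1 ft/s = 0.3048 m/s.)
h = L(1 − cosθ) = 1.9(1 − cos60°) = 0.95 m
v = √(2gh) = √(2·14.6·0.95) = 5.26688 m/s = 17.28 ft/s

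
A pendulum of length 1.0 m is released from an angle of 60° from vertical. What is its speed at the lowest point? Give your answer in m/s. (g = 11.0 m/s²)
h = L(1 − cosθ) = 1.0(1 − cos60°) = 0.5 m
v = √(2gh) = √(2·11.0·0.5) = 3.317 m/s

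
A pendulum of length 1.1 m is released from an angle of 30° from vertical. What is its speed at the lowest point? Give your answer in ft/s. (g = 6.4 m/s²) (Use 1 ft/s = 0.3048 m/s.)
h = L(1 − cosθ) = 1.1(1 − cos30°) = 0.147372 m
v = √(2gh) = √(2·6.4·0.147372) = 1.37345 m/s = 4.506 ft/s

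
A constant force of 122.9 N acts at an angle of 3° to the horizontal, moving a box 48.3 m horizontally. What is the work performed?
W = F·d·cosθ = (122.9)(48.3)cos(3°) = 5928 J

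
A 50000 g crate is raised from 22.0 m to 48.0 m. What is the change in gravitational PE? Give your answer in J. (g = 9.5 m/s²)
Convert to SI: m = 50.0 kg, Δh = 26.0 m
ΔPE = mgΔh = (50.0)(9.5)(26.0) = 12350 J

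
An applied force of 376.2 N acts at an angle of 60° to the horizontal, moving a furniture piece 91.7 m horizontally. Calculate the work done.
W = F·d·cosθ = (376.2)(91.7)cos(60°) = 17250 J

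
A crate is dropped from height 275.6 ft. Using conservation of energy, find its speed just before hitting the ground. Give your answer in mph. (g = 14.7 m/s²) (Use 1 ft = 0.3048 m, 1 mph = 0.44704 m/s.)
Convert to SI: h = 84.0029 m
mgh = ½mv² ⇒ v = √(2gh) = √(2·14.7·84.0029) = 49.6959 m/s = 111.2 mph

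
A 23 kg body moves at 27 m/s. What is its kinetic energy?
KE = ½mv² = ½(23)(27)² = 8383.5 J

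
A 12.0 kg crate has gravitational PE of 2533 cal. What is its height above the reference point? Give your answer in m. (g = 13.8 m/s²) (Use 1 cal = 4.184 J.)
Convert to SI: m = 12.0 kg, PE = 10598.1 J
h = PE/(mg) = 10598.1/(12.0·13.8) = 64.0 m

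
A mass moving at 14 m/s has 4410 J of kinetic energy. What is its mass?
m = 2·KE/v² = 2·4410/(14)² = 45.0 kg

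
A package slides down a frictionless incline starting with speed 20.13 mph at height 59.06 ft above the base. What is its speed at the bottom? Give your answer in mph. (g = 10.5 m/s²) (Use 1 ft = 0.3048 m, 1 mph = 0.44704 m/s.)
Convert to SI: v₀ = 8.99892 m/s, h = 18.0015 m
½mv₀² + mgh = ½mv² ⇒ v = √(v₀² + 2gh) = √(8.99892² + 2·10.5·18.0015) = 21.4246 m/s = 47.93 mph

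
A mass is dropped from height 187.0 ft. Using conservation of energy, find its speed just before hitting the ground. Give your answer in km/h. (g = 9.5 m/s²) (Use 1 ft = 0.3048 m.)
Convert to SI: h = 56.9976 m
mgh = ½mv² ⇒ v = √(2gh) = √(2·9.5·56.9976) = 32.9083 m/s = 118.5 km/h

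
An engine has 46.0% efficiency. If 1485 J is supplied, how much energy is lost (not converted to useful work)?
W_lost = W_in(1 − η) = 1485·(1 − 0.46) = 801.9 J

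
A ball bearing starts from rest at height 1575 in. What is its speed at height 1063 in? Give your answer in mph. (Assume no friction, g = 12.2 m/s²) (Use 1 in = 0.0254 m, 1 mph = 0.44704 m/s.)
Convert to SI: h₁−h₂ = 13.0048 m
mgh₁ = mgh₂ + ½mv² ⇒ v = √(2g(h₁−h₂)) = √(2·12.2·13.0048) = 17.8134 m/s = 39.85 mph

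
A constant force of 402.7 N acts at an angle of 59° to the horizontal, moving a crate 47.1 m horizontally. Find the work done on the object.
W = F·d·cosθ = (402.7)(47.1)cos(59°) = 9769 J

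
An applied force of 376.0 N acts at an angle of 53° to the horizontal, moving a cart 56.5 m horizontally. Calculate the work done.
W = F·d·cosθ = (376.0)(56.5)cos(53°) = 12780 J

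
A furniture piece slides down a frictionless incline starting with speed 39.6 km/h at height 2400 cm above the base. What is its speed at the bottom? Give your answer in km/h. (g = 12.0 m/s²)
Convert to SI: v₀ = 11.0 m/s, h = 24.0 m
½mv₀² + mgh = ½mv² ⇒ v = √(v₀² + 2gh) = √(11.0² + 2·12.0·24.0) = 26.4008 m/s = 95.04 km/h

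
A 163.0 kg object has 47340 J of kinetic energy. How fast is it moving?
v = √(2·KE/m) = √(2·47340/163.0) = 24.1 m/s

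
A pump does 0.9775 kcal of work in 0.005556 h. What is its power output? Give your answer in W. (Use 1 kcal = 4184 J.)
Convert to SI: W = 4089.86 J, t = 20.0016 s
P = W/t = 4089.86/20.0016 = 204.5 W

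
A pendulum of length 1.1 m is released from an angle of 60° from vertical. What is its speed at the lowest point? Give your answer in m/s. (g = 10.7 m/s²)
h = L(1 − cosθ) = 1.1(1 − cos60°) = 0.55 m
v = √(2gh) = √(2·10.7·0.55) = 3.431 m/s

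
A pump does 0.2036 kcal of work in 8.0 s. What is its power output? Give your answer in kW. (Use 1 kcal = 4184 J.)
Convert to SI: W = 851.862 J, t = 8.0 s
P = W/t = 851.862/8.0 = 106.483 W = 0.1065 kW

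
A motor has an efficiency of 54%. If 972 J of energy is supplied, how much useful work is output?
W_out = η·W_in = 0.54·972 = 524.88 J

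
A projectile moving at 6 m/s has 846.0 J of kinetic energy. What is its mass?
m = 2·KE/v² = 2·846.0/(6)² = 47.0 kg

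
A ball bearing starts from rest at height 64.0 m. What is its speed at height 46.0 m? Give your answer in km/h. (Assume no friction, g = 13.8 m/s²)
mgh₁ = mgh₂ + ½mv² ⇒ v = √(2g(h₁−h₂)) = √(2·13.8·18.0) = 22.289 m/s = 80.24 km/h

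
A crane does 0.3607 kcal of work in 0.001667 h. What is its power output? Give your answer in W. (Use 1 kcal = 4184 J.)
Convert to SI: W = 1509.17 J, t = 6.0012 s
P = W/t = 1509.17/6.0012 = 251.5 W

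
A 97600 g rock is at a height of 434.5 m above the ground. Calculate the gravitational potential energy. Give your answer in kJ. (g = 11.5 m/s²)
Convert to SI: m = 97.6 kg, h = 434.5 m
PE = mgh = (97.6)(11.5)(434.5) = 487683 J = 487.7 kJ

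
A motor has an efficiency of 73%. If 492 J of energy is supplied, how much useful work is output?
W_out = η·W_in = 0.73·492 = 359.16 J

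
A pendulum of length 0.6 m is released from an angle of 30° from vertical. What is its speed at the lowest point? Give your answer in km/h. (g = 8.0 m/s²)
h = L(1 − cosθ) = 0.6(1 − cos30°) = 0.0803848 m
v = √(2gh) = √(2·8.0·0.0803848) = 1.13409 m/s = 4.083 km/h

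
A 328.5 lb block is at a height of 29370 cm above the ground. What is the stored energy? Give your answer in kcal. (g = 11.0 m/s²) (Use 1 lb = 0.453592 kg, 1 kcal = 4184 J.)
Convert to SI: m = 149.005 kg, h = 293.7 m
PE = mgh = (149.005)(11.0)(293.7) = 481390 J = 115.1 kcal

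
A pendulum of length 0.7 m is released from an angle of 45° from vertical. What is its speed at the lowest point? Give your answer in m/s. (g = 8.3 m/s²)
h = L(1 − cosθ) = 0.7(1 − cos45°) = 0.205025 m
v = √(2gh) = √(2·8.3·0.205025) = 1.845 m/s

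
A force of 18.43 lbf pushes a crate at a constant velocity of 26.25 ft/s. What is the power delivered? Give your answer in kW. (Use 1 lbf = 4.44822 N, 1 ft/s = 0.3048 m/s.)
Convert to SI: F = 81.9807 N, v = 8.001 m/s
P = Fv = (81.9807)(8.001) = 655.928 W = 0.6559 kW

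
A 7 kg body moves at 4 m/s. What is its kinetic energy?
KE = ½mv² = ½(7)(4)² = 56.0 J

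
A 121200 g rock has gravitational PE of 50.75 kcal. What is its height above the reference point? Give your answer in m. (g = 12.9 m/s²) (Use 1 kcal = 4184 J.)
Convert to SI: m = 121.2 kg, PE = 212338 J
h = PE/(mg) = 212338/(121.2·12.9) = 135.8 m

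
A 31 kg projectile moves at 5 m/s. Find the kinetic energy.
KE = ½mv² = ½(31)(5)² = 387.5 J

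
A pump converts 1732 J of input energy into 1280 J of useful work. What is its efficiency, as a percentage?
η = W_out/W_in = 1280/1732 = 73.9%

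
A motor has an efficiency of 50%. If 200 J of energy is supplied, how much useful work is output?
W_out = η·W_in = 0.5·200 = 100.0 J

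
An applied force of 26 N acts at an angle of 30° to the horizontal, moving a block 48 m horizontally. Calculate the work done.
W = F·d·cosθ = (26)(48)cos(30°) = 1081 J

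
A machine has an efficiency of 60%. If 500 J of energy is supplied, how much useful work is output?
W_out = η·W_in = 0.6·500 = 300.0 J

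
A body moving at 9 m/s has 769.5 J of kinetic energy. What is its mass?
m = 2·KE/v² = 2·769.5/(9)² = 19.0 kg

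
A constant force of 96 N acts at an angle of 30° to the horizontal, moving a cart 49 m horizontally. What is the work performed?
W = F·d·cosθ = (96)(49)cos(30°) = 4074 J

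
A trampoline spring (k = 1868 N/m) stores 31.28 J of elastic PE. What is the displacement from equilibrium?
x = √(2·PE/k) = √(2·31.28/1868) = 0.183 m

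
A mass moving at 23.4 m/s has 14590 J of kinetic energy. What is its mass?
m = 2·KE/v² = 2·14590/(23.4)² = 53.29 kg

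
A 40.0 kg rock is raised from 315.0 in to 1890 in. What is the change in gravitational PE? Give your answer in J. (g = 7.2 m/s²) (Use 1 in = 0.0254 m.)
Convert to SI: m = 40.0 kg, Δh = 40.005 m
ΔPE = mgΔh = (40.0)(7.2)(40.005) = 11520 J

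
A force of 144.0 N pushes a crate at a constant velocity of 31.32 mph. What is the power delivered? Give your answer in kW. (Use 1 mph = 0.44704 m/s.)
Convert to SI: F = 144.0 N, v = 14.0013 m/s
P = Fv = (144.0)(14.0013) = 2016.19 W = 2.016 kW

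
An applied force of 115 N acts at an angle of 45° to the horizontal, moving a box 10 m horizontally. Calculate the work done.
W = F·d·cosθ = (115)(10)cos(45°) = 813.2 J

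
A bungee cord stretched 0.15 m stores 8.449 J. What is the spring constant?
k = 2·PE/x² = 2·8.449/(0.15)² = 751.0 N/m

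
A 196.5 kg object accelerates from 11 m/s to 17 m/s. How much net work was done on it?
W = ΔKE = ½m(v₂² − v₁²) = ½(196.5)(17² − 11²) = 16506.0 J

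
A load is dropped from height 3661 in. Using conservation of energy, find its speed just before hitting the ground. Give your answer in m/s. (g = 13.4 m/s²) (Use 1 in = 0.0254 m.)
Convert to SI: h = 92.9894 m
mgh = ½mv² ⇒ v = √(2gh) = √(2·13.4·92.9894) = 49.92 m/s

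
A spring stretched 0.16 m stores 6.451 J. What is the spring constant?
k = 2·PE/x² = 2·6.451/(0.16)² = 504.0 N/m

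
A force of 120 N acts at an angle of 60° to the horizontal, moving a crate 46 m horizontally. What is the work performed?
W = F·d·cosθ = (120)(46)cos(60°) = 2760 J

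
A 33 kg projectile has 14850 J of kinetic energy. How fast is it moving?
v = √(2·KE/m) = √(2·14850/33) = 30.0 m/s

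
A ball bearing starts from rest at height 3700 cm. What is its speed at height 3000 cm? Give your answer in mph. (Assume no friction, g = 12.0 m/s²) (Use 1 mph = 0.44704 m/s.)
Convert to SI: h₁−h₂ = 7.0 m
mgh₁ = mgh₂ + ½mv² ⇒ v = √(2g(h₁−h₂)) = √(2·12.0·7.0) = 12.9615 m/s = 28.99 mph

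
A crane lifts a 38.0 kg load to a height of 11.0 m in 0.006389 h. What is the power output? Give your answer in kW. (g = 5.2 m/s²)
Convert to SI: m = 38.0 kg, h = 11.0 m, t = 23.0004 s
P = mgh/t = (38.0)(5.2)(11.0)/23.0004 = 94.5027 W = 0.0945 kW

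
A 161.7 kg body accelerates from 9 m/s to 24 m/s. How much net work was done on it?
W = ΔKE = ½m(v₂² − v₁²) = ½(161.7)(24² − 9²) = 40020.75 J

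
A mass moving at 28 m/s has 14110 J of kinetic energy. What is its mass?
m = 2·KE/v² = 2·14110/(28)² = 35.99 kg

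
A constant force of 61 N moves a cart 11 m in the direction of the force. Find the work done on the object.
W = F·d = (61)(11) = 671.0 J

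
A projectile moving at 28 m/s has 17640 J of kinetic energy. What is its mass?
m = 2·KE/v² = 2·17640/(28)² = 45.0 kg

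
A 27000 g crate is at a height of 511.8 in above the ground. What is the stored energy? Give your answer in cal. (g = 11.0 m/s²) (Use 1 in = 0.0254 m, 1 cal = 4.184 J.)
Convert to SI: m = 27.0 kg, h = 12.9997 m
PE = mgh = (27.0)(11.0)(12.9997) = 3860.92 J = 922.8 cal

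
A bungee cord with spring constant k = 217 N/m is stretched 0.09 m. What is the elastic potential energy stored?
PE = ½kx² = ½(217)(0.09)² = 0.8789 J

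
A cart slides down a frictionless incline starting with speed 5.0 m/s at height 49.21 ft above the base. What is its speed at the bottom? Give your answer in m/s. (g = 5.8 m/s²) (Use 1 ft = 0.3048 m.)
Convert to SI: v₀ = 5.0 m/s, h = 14.9992 m
½mv₀² + mgh = ½mv² ⇒ v = √(v₀² + 2gh) = √(5.0² + 2·5.8·14.9992) = 14.11 m/s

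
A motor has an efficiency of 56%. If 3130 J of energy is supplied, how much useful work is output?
W_out = η·W_in = 0.56·3130 = 1752.8 J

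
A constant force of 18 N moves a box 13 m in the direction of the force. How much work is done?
W = F·d = (18)(13) = 234.0 J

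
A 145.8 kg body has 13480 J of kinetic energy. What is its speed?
v = √(2·KE/m) = √(2·13480/145.8) = 13.6 m/s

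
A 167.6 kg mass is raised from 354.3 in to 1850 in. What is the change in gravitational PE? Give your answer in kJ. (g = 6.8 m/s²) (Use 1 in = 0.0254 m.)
Convert to SI: m = 167.6 kg, Δh = 37.9908 m
ΔPE = mgΔh = (167.6)(6.8)(37.9908) = 43297.3 J = 43.3 kJ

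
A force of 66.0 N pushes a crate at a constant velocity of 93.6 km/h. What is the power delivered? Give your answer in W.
Convert to SI: F = 66.0 N, v = 26.0 m/s
P = Fv = (66.0)(26.0) = 1716 W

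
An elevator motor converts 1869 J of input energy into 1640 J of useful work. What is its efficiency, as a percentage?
η = W_out/W_in = 1640/1869 = 87.75%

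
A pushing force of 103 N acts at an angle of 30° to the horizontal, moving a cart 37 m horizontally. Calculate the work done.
W = F·d·cosθ = (103)(37)cos(30°) = 3300 J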